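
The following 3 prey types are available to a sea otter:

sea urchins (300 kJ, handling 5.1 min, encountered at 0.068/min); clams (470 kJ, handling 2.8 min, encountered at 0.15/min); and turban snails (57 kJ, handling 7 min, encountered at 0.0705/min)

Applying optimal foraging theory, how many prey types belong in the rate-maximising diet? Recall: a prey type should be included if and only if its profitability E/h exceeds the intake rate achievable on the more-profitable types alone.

2

E/h in descending order: clams 168, sea urchins 58.8, turban snails 8.14 kJ/min. The optimal diet is the largest prefix of this list for which every included type satisfies E_i/h_i > R on the types above it.
Rate on top 1: 49.65. sea urchins: 58.8 > 49.65 → include.
Rate on top 2: 51.45. turban snails: 8.14 < 51.45 → exclude; stop.
Optimal diet: clams, sea urchins — 2 of 3 types.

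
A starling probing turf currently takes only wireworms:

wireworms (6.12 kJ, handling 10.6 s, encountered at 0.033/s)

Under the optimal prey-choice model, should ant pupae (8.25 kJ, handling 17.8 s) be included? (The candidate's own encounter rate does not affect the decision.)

Intake rate on the current diet: R = (0.033×6.12) / (1 + 0.033×10.6) = 0.202/1.35 = 0.1496 kJ/s.
Profitability of ant pupae: 8.25/17.8 = 0.4635 kJ/s.
0.4635 > 0.1496, so adding ant pupae raises the average — include it.

Yes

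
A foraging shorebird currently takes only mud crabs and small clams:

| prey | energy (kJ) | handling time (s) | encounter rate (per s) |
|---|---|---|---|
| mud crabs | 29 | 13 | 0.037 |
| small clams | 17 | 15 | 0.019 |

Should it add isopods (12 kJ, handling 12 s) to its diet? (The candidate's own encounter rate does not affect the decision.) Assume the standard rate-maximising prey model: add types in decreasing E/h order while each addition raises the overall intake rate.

Yes

On mud crabs and small clams alone, R = ΣλE/(1+Σλh) = 1.396/1.766 = 0.7905 kJ/s.
isopods: E/h = 12/12 = 1 kJ/s.
1 > 0.7905, so adding isopods raises the average — include it.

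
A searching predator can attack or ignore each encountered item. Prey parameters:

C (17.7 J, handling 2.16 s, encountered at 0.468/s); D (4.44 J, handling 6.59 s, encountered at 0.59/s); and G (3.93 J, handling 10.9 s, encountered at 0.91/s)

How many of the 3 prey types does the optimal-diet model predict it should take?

Rank by E/h (J/s): C 8.19, D 0.674, G 0.361. Include each in turn until the next type's E/h falls below the running intake rate.
Rate on top 1: 4.119. D: 0.674 < 4.119 → exclude; stop.
Optimal diet: C — 1 of 3 types.

1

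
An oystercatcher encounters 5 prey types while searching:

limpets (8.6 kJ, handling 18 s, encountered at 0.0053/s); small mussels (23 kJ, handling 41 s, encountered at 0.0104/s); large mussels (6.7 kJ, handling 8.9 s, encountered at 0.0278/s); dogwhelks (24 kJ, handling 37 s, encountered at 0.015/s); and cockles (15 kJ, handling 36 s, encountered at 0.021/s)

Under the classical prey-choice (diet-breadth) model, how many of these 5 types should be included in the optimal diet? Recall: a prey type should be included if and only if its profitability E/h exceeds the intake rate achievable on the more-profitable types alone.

5

Profitabilities (E/h, kJ/s): large mussels 0.753, dogwhelks 0.649, small mussels 0.561, limpets 0.478, cockles 0.417. Add prey in this order while the next type's profitability exceeds the intake rate on those already taken.
Rate on top 1: 0.1493. dogwhelks: 0.649 > 0.1493 → include.
Rate on top 2: 0.3031. small mussels: 0.561 > 0.3031 → include.
Rate on top 3: 0.3524. limpets: 0.478 > 0.3524 → include.
Rate on top 4: 0.3576. cockles: 0.417 > 0.3576 → include.
Optimal diet: large mussels, dogwhelks, small mussels, limpets, cockles — 5 of 5 types.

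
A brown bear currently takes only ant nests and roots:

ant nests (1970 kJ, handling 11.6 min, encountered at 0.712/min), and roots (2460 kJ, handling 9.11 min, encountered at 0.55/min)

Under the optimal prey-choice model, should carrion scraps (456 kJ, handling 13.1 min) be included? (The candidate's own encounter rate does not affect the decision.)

No

Current rate: (0.712×1970 + 0.55×2460)/(1 + 0.712×11.6 + 0.55×9.11) = 193.1 kJ/min.
carrion scraps: E/h = 456/13.1 = 34.81 kJ/min.
Since 34.81 < R, time spent handling carrion scraps is better spent searching.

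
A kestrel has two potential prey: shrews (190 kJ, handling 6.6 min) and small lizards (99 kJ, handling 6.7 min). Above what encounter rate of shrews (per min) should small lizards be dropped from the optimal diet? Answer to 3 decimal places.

At the threshold, the rate on shrews alone equals the profitability of small lizards: λ·190/(1 + λ·6.6) = 99/6.7 = 14.78.
Rearranging, λ(190 − 14.78×6.6) = 14.78, so λ = 14.78/92.48 = 0.1598 per min.

0.160 per min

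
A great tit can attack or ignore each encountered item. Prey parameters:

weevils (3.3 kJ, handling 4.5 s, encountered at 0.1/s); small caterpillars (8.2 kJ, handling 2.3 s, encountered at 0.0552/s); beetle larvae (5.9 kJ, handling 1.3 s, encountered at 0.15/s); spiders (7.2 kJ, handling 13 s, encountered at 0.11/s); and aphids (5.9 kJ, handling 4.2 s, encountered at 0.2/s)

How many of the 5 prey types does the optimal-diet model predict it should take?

Rank by E/h (kJ/s): beetle larvae 4.54, small caterpillars 3.57, aphids 1.4, weevils 0.733, spiders 0.554. Include each in turn until the next type's E/h falls below the running intake rate.
Rate on top 1: 0.7406. small caterpillars: 3.57 > 0.7406 → include.
Rate on top 2: 1.012. aphids: 1.4 > 1.012 → include.
Rate on top 3: 1.165. weevils: 0.733 < 1.165 → exclude; stop.
Optimal diet: beetle larvae, small caterpillars, aphids — 3 of 5 types.

3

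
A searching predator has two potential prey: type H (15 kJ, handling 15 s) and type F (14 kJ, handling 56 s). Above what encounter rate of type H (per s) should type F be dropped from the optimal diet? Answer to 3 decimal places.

At the threshold, the rate on type H alone equals the profitability of type F: λ·15/(1 + λ·15) = 14/56 = 0.25.
Rearranging, λ(15 − 0.25×15) = 0.25, so λ = 0.25/11.25 = 0.02222 per s.

0.022 per s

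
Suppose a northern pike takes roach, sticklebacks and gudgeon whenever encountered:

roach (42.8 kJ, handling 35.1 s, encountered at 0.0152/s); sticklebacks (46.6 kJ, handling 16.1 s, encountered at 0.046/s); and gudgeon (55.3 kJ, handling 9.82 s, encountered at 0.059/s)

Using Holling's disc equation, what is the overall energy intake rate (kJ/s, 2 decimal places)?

2.12 kJ/s

Energy encountered per unit search time: 0.0152×42.8 + 0.046×46.6 + 0.059×55.3 = 6.057 kJ/s.
Handling time per unit search time: 0.0152×35.1 + 0.046×16.1 + 0.059×9.82 = 1.853.
Rate = 6.057/(1 + 1.853) = 2.123 kJ/s.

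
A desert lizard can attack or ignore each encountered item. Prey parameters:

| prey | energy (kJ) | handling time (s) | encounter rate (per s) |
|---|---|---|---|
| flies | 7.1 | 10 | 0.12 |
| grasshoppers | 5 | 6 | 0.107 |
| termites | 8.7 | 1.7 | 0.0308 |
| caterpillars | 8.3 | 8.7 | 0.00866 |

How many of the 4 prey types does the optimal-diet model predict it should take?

4

Profitabilities (E/h, kJ/s): termites 5.12, caterpillars 0.954, grasshoppers 0.833, flies 0.71. Add prey in this order while the next type's profitability exceeds the intake rate on those already taken.
Rate on top 1: 0.2546. caterpillars: 0.954 > 0.2546 → include.
Rate on top 2: 0.3014. grasshoppers: 0.833 > 0.3014 → include.
Rate on top 3: 0.4943. flies: 0.71 > 0.4943 → include.
Optimal diet: termites, caterpillars, grasshoppers, flies — 4 of 4 types.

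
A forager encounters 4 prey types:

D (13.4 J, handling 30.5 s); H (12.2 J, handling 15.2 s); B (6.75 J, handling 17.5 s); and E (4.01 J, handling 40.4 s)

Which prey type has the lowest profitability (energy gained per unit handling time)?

Profitability E/h (J/s): D = 13.4/30.5 = 0.439, H = 12.2/15.2 = 0.803, B = 6.75/17.5 = 0.386, E = 4.01/40.4 = 0.0993.
Ranked: H > D > B > E.

E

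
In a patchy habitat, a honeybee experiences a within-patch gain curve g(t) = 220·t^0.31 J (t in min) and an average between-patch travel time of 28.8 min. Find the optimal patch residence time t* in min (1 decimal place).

Maximise g(t)/(T+t): set derivative to zero → g'(t)(T+t) = g(t).
g'(t) = 0.31·220·t^-0.69. Setting 0.31·220·t^-0.69 = 220·t^0.31/(28.8+t) gives 0.31(28.8+t) = t, so 0.69·t = 0.31×28.8.
t* = 0.31×28.8/0.69 = 12.94 min.

12.9 min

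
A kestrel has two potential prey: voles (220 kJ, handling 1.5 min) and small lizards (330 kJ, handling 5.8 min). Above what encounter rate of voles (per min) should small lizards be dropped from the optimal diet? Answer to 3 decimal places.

0.423 per min

The zero-one rule: include small lizards iff E₂/h₂ > λE₁/(1+λh₁). Equality gives the switch point.
λE₁h₂ = E₂ + λE₂h₁ ⇒ λ = E₂/(E₁h₂ − E₂h₁) = 330/(1276 − 495) = 0.4225 per min.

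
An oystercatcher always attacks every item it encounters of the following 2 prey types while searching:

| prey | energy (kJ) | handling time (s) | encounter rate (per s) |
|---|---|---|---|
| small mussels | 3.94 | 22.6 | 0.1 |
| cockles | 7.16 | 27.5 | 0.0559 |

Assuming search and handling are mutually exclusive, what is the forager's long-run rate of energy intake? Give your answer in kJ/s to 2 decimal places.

R = Σλ_iE_i / (1 + Σλ_ih_i)
Numerator: 0.1×3.94 + 0.0559×7.16 = 0.7942
Denominator: 1 + 0.1×22.6 + 0.0559×27.5 = 4.797
R = 0.7942/4.797 = 0.1656 kJ/s

0.17 kJ/s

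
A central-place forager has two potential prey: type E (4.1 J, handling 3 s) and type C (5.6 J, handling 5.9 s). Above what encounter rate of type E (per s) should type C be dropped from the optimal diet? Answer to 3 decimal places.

The zero-one rule: include type C iff E₂/h₂ > λE₁/(1+λh₁). Equality gives the switch point.
λE₁h₂ = E₂ + λE₂h₁ ⇒ λ = E₂/(E₁h₂ − E₂h₁) = 5.6/(24.19 − 16.8) = 0.7578 per s.

0.758 per s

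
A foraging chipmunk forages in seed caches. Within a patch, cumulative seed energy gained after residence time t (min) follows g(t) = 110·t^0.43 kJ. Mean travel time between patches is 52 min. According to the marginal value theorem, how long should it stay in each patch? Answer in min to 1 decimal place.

Optimal t* satisfies g'(t*) = g(t*)/(T + t*).
g'(t) = 0.43·110·t^-0.57. Setting 0.43·110·t^-0.57 = 110·t^0.43/(52+t) gives 0.43(52+t) = t, so 0.57·t = 0.43×52.
t* = 0.43×52/0.57 = 39.23 min.

39.2 min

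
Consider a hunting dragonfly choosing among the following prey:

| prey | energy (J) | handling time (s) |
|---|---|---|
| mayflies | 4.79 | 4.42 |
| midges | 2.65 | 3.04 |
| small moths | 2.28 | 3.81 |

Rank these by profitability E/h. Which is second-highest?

In descending order of E/h:
mayflies: 4.79/4.42 = 1.08 J/s
midges: 2.65/3.04 = 0.872 J/s
small moths: 2.28/3.81 = 0.598 J/s

midges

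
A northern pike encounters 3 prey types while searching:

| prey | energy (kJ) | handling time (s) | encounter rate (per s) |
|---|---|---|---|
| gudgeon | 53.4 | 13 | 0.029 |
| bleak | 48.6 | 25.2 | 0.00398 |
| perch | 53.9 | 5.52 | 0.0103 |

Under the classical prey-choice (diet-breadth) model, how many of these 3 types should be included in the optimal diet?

3

Rank by E/h (kJ/s): perch 9.76, gudgeon 4.11, bleak 1.93. Include each in turn until the next type's E/h falls below the running intake rate.
Rate on top 1: 0.5253. gudgeon: 4.11 > 0.5253 → include.
Rate on top 2: 1.467. bleak: 1.93 > 1.467 → include.
Optimal diet: perch, gudgeon, bleak — 3 of 3 types.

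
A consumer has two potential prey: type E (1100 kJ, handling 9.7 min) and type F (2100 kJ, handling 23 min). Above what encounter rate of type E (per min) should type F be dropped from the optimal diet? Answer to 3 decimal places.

Drop type F once their profitability E₂/h₂ falls below the rate achievable on type E alone: E₂/h₂ = λE₁/(1 + λh₁).
Solve for λ: λE₁h₂ = E₂(1 + λh₁) → λ(E₁h₂ − E₂h₁) = E₂ → λ = E₂/(E₁h₂ − E₂h₁).
λ = 2100/(1100×23 − 2100×9.7) = 2100/4930 = 0.426 per min.

0.426 per min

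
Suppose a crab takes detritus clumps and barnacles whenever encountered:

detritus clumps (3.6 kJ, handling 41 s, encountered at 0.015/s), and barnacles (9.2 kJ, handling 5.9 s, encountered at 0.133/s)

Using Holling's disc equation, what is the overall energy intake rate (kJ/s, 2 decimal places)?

0.53 kJ/s

R = (0.015×3.6 + 0.133×9.2) / (1 + 0.015×41 + 0.133×5.9) = 1.278/2.4 = 0.5324 kJ/s.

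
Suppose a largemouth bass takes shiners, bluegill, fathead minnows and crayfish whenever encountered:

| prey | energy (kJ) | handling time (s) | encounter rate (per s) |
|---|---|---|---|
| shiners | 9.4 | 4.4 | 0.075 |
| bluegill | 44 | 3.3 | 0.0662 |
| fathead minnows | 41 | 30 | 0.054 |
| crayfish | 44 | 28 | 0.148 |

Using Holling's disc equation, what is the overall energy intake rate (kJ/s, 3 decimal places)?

R = Σλ_iE_i / (1 + Σλ_ih_i)
Numerator: 0.075×9.4 + 0.0662×44 + 0.054×41 + 0.148×44 = 12.34
Denominator: 1 + 0.075×4.4 + 0.0662×3.3 + 0.054×30 + 0.148×28 = 7.312
R = 12.34/7.312 = 1.688 kJ/s

1.688 kJ/s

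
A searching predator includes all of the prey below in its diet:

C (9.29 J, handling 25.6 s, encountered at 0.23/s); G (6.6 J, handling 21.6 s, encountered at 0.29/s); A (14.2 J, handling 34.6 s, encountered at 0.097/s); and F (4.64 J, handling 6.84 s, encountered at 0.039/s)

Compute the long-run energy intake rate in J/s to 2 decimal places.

0.33 J/s

Energy encountered per unit search time: 0.23×9.29 + 0.29×6.6 + 0.097×14.2 + 0.039×4.64 = 5.609 J/s.
Handling time per unit search time: 0.23×25.6 + 0.29×21.6 + 0.097×34.6 + 0.039×6.84 = 15.77.
Rate = 5.609/(1 + 15.77) = 0.3344 J/s.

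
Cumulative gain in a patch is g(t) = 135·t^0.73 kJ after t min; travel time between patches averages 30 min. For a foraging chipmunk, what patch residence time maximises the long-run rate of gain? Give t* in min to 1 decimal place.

81.1 min

Maximise g(t)/(T+t): set derivative to zero → g'(t)(T+t) = g(t).
g'(t) = 0.73·135·t^-0.27. Setting 0.73·135·t^-0.27 = 135·t^0.73/(30+t) gives 0.73(30+t) = t, so 0.27·t = 0.73×30.
t* = 0.73×30/0.27 = 81.11 min.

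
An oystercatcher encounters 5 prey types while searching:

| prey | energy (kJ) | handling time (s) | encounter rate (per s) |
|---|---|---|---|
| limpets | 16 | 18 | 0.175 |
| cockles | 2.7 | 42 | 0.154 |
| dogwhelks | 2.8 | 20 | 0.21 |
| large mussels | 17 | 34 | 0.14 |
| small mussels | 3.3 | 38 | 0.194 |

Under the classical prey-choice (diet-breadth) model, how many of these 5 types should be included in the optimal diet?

1

Rank by E/h (kJ/s): limpets 0.889, large mussels 0.5, dogwhelks 0.14, small mussels 0.0868, cockles 0.0643. Include each in turn until the next type's E/h falls below the running intake rate.
Rate on top 1: 0.6747. large mussels: 0.5 < 0.6747 → exclude; stop.
Optimal diet: limpets — 1 of 5 types.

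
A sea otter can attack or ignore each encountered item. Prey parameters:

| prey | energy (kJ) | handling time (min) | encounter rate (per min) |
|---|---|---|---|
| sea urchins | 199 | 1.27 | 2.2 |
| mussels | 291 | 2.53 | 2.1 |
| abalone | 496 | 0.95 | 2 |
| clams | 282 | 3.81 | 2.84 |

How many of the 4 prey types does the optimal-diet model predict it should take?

Profitabilities (E/h, kJ/min): abalone 522, sea urchins 157, mussels 115, clams 74. Add prey in this order while the next type's profitability exceeds the intake rate on those already taken.
Rate on top 1: 342.1. sea urchins: 157 < 342.1 → exclude; stop.
Optimal diet: abalone — 1 of 4 types.

1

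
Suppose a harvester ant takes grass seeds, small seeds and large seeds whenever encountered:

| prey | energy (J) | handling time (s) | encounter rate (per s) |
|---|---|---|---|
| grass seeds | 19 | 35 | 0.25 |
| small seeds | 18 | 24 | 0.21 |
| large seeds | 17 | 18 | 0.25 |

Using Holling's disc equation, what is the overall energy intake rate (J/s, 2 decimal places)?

0.66 J/s

R = (0.25×19 + 0.21×18 + 0.25×17) / (1 + 0.25×35 + 0.21×24 + 0.25×18) = 12.78/19.29 = 0.6625 J/s.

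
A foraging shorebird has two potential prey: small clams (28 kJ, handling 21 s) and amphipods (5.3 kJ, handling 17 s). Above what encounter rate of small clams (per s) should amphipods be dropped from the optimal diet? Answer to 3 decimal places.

At the threshold, the rate on small clams alone equals the profitability of amphipods: λ·28/(1 + λ·21) = 5.3/17 = 0.3118.
Rearranging, λ(28 − 0.3118×21) = 0.3118, so λ = 0.3118/21.45 = 0.01453 per s.

0.015 per s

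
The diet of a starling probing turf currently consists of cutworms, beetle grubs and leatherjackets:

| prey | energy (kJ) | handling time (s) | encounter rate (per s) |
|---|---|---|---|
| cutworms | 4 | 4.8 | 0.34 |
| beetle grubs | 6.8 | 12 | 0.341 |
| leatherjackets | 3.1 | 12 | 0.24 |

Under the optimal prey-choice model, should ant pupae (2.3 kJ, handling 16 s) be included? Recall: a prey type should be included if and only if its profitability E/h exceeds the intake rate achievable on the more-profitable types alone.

On cutworms, beetle grubs and leatherjackets alone, R = ΣλE/(1+Σλh) = 4.423/9.604 = 0.4605 kJ/s.
Profitability of ant pupae: 2.3/16 = 0.1437 kJ/s.
Since 0.1437 < R, time spent handling ant pupae is better spent searching.

No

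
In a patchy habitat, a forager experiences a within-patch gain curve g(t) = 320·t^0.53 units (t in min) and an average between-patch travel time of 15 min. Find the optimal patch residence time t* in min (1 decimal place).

Maximise g(t)/(T+t): set derivative to zero → g'(t)(T+t) = g(t).
g'(t) = 0.53·320·t^-0.47. Setting 0.53·320·t^-0.47 = 320·t^0.53/(15+t) gives 0.53(15+t) = t, so 0.47·t = 0.53×15.
t* = 0.53×15/0.47 = 16.91 min.

16.9 min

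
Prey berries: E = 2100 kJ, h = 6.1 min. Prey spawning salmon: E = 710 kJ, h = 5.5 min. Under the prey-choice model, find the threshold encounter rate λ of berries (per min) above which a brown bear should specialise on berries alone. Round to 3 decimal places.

Drop spawning salmon once their profitability E₂/h₂ falls below the rate achievable on berries alone: E₂/h₂ = λE₁/(1 + λh₁).
Solve for λ: λE₁h₂ = E₂(1 + λh₁) → λ(E₁h₂ − E₂h₁) = E₂ → λ = E₂/(E₁h₂ − E₂h₁).
λ = 710/(2100×5.5 − 710×6.1) = 710/7219 = 0.09835 per min.

0.098 per min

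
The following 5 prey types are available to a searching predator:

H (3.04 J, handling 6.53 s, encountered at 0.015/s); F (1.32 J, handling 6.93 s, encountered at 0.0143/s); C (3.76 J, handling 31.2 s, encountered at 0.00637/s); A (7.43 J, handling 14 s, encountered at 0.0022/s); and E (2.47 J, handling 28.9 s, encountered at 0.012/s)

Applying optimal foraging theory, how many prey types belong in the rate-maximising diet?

Profitabilities (E/h, J/s): A 0.531, H 0.466, F 0.19, C 0.121, E 0.0855. Add prey in this order while the next type's profitability exceeds the intake rate on those already taken.
Rate on top 1: 0.01586. H: 0.466 > 0.01586 → include.
Rate on top 2: 0.05488. F: 0.19 > 0.05488 → include.
Rate on top 3: 0.06582. C: 0.121 > 0.06582 → include.
Rate on top 4: 0.07344. E: 0.0855 > 0.07344 → include.
Optimal diet: A, H, F, C, E — 5 of 5 types.

5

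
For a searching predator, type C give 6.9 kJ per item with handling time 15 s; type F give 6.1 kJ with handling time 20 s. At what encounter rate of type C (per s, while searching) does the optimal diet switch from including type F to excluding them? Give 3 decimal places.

Drop type F once their profitability E₂/h₂ falls below the rate achievable on type C alone: E₂/h₂ = λE₁/(1 + λh₁).
Solve for λ: λE₁h₂ = E₂(1 + λh₁) → λ(E₁h₂ − E₂h₁) = E₂ → λ = E₂/(E₁h₂ − E₂h₁).
λ = 6.1/(6.9×20 − 6.1×15) = 6.1/46.5 = 0.1312 per s.

0.131 per s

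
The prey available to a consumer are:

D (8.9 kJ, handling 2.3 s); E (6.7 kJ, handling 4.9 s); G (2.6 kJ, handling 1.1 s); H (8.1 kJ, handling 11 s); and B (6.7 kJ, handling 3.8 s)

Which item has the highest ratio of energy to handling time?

In descending order of E/h:
D: 8.9/2.3 = 3.87 kJ/s
G: 2.6/1.1 = 2.36 kJ/s
B: 6.7/3.8 = 1.76 kJ/s
E: 6.7/4.9 = 1.37 kJ/s
H: 8.1/11 = 0.736 kJ/s

D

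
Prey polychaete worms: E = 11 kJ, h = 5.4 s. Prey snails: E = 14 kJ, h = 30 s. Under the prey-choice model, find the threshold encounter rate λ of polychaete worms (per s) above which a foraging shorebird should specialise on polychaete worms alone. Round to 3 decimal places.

0.055 per s

Drop snails once their profitability E₂/h₂ falls below the rate achievable on polychaete worms alone: E₂/h₂ = λE₁/(1 + λh₁).
Solve for λ: λE₁h₂ = E₂(1 + λh₁) → λ(E₁h₂ − E₂h₁) = E₂ → λ = E₂/(E₁h₂ − E₂h₁).
λ = 14/(11×30 − 14×5.4) = 14/254.4 = 0.05503 per s.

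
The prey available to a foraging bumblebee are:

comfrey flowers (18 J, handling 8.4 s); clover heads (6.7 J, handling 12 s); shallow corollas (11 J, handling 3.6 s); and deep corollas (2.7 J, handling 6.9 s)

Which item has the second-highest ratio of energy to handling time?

In descending order of E/h:
shallow corollas: 11/3.6 = 3.06 J/s
comfrey flowers: 18/8.4 = 2.14 J/s
clover heads: 6.7/12 = 0.558 J/s
deep corollas: 2.7/6.9 = 0.391 J/s

comfrey flowers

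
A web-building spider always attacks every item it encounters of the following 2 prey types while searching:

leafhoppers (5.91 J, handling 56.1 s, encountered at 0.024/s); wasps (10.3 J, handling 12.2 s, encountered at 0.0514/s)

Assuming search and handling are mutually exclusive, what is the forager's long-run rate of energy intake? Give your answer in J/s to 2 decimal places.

R = Σλ_iE_i / (1 + Σλ_ih_i)
Numerator: 0.024×5.91 + 0.0514×10.3 = 0.6713
Denominator: 1 + 0.024×56.1 + 0.0514×12.2 = 2.973
R = 0.6713/2.973 = 0.2257 J/s

0.23 J/s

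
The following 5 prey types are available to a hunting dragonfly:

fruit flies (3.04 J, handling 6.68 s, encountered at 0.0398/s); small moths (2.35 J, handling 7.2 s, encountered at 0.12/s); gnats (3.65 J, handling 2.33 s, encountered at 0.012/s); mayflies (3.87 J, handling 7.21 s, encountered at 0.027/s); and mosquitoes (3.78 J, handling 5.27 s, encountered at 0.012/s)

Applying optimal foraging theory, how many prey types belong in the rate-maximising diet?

5

Profitabilities (E/h, J/s): gnats 1.57, mosquitoes 0.717, mayflies 0.537, fruit flies 0.455, small moths 0.326. Add prey in this order while the next type's profitability exceeds the intake rate on those already taken.
Rate on top 1: 0.04261. mosquitoes: 0.717 > 0.04261 → include.
Rate on top 2: 0.08171. mayflies: 0.537 > 0.08171 → include.
Rate on top 3: 0.1506. fruit flies: 0.455 > 0.1506 → include.
Rate on top 4: 0.2028. small moths: 0.326 > 0.2028 → include.
Optimal diet: gnats, mosquitoes, mayflies, fruit flies, small moths — 5 of 5 types.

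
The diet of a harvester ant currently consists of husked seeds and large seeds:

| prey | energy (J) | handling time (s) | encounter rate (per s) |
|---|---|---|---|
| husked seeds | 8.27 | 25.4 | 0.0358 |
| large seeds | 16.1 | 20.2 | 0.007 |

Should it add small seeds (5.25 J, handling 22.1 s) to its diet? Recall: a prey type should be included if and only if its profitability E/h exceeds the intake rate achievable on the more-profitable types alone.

Intake rate on the current diet: R = (0.0358×8.27 + 0.007×16.1) / (1 + 0.0358×25.4 + 0.007×20.2) = 0.4088/2.051 = 0.1993 J/s.
small seeds: E/h = 5.25/22.1 = 0.2376 J/s.
Since 0.2376 > R, including small seeds increases the long-run rate.

Yes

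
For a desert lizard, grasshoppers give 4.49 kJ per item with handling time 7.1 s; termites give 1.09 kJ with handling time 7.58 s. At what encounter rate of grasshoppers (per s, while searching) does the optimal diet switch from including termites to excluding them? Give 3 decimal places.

At the threshold, the rate on grasshoppers alone equals the profitability of termites: λ·4.49/(1 + λ·7.1) = 1.09/7.58 = 0.1438.
Rearranging, λ(4.49 − 0.1438×7.1) = 0.1438, so λ = 0.1438/3.469 = 0.04145 per s.

0.041 per s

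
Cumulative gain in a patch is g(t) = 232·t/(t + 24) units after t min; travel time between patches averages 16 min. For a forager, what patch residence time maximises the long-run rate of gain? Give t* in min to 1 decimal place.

19.6 min

Maximise g(t)/(T+t): set derivative to zero → g'(t)(T+t) = g(t).
g'(t) = 232·24/(t + 24)². Setting 232·24/(t+24)² = 232t/[(t+24)(16+t)] gives 24(16+t) = t(t+24), so t² = 24×16 = 384.
t* = √384 = 19.6 min.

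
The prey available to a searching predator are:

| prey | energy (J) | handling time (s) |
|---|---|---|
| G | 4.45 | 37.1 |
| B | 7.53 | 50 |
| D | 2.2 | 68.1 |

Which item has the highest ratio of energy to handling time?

In descending order of E/h:
B: 7.53/50 = 0.151 J/s
G: 4.45/37.1 = 0.12 J/s
D: 2.2/68.1 = 0.0323 J/s

B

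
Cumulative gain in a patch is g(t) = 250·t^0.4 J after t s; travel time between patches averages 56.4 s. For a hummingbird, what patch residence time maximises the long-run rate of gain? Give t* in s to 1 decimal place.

By the marginal value theorem, leave when the instantaneous gain rate g'(t) equals the habitat-wide average g(t)/(T + t).
g'(t) = 0.4·250·t^-0.6. Setting 0.4·250·t^-0.6 = 250·t^0.4/(56.4+t) gives 0.4(56.4+t) = t, so 0.60·t = 0.4×56.4.
t* = 0.4×56.4/0.60 = 37.6 s.

37.6 s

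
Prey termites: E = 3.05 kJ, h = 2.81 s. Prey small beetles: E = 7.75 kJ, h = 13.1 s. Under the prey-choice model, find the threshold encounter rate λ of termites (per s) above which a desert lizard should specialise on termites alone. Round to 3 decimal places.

Drop small beetles once their profitability E₂/h₂ falls below the rate achievable on termites alone: E₂/h₂ = λE₁/(1 + λh₁).
Solve for λ: λE₁h₂ = E₂(1 + λh₁) → λ(E₁h₂ − E₂h₁) = E₂ → λ = E₂/(E₁h₂ − E₂h₁).
λ = 7.75/(3.05×13.1 − 7.75×2.81) = 7.75/18.18 = 0.4264 per s.

0.426 per s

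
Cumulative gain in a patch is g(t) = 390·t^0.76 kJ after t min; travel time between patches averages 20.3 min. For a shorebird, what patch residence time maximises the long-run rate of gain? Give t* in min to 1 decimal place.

64.3 min

Optimal t* satisfies g'(t*) = g(t*)/(T + t*).
g'(t) = 0.76·390·t^-0.24. Setting 0.76·390·t^-0.24 = 390·t^0.76/(20.3+t) gives 0.76(20.3+t) = t, so 0.24·t = 0.76×20.3.
t* = 0.76×20.3/0.24 = 64.28 min.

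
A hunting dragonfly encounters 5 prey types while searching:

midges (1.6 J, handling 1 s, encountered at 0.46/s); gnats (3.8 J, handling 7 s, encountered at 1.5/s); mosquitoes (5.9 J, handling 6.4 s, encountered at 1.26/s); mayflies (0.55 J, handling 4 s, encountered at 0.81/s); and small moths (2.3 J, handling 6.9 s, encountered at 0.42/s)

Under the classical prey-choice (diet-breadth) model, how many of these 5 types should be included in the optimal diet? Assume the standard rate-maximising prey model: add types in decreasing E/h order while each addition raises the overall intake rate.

Rank by E/h (J/s): midges 1.6, mosquitoes 0.922, gnats 0.543, small moths 0.333, mayflies 0.138. Include each in turn until the next type's E/h falls below the running intake rate.
Rate on top 1: 0.5041. mosquitoes: 0.922 > 0.5041 → include.
Rate on top 2: 0.8578. gnats: 0.543 < 0.8578 → exclude; stop.
Optimal diet: midges, mosquitoes — 2 of 5 types.

2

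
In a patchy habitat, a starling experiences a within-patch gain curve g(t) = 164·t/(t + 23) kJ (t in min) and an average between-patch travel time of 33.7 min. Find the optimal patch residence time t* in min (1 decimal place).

Optimal t* satisfies g'(t*) = g(t*)/(T + t*).
g'(t) = 164·23/(t + 23)². Setting 164·23/(t+23)² = 164t/[(t+23)(33.7+t)] gives 23(33.7+t) = t(t+23), so t² = 23×33.7 = 775.1.
t* = √775.1 = 27.84 min.

27.8 min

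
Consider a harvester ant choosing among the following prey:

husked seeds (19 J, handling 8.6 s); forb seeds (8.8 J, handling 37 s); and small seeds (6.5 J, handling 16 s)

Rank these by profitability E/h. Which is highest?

husked seeds

Profitability E/h (J/s): husked seeds = 19/8.6 = 2.21, forb seeds = 8.8/37 = 0.238, small seeds = 6.5/16 = 0.406.
Ranked: husked seeds > small seeds > forb seeds.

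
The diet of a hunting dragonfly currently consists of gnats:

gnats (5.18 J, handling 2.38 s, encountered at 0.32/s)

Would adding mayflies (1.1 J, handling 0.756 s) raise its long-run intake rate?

Yes

On gnats alone, R = ΣλE/(1+Σλh) = 1.658/1.762 = 0.941 J/s.
mayflies: E/h = 1.1/0.756 = 1.455 J/s.
Since 1.455 > R, including mayflies increases the long-run rate.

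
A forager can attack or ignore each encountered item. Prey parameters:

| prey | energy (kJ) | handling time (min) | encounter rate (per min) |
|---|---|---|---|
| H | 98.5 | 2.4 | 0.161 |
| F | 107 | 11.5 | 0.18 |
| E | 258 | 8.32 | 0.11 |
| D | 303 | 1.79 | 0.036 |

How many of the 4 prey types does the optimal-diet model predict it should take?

3

Profitabilities (E/h, kJ/min): D 169, H 41, E 31, F 9.3. Add prey in this order while the next type's profitability exceeds the intake rate on those already taken.
Rate on top 1: 10.25. H: 41 > 10.25 → include.
Rate on top 2: 18.45. E: 31 > 18.45 → include.
Rate on top 3: 23.31. F: 9.3 < 23.31 → exclude; stop.
Optimal diet: D, H, E — 3 of 4 types.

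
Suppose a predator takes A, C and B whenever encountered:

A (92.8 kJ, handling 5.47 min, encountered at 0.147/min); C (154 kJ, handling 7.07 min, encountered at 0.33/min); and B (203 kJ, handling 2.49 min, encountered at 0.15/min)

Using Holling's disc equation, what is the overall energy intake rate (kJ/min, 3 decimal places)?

Energy encountered per unit search time: 0.147×92.8 + 0.33×154 + 0.15×203 = 94.91 kJ/min.
Handling time per unit search time: 0.147×5.47 + 0.33×7.07 + 0.15×2.49 = 3.511.
Rate = 94.91/(1 + 3.511) = 21.04 kJ/min.

21.041 kJ/min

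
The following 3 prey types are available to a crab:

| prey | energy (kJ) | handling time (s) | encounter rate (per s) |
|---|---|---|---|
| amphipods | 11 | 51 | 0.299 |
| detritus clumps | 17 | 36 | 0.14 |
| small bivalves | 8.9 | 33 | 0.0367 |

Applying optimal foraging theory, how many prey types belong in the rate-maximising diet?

E/h in descending order: detritus clumps 0.472, small bivalves 0.27, amphipods 0.216 kJ/s. The optimal diet is the largest prefix of this list for which every included type satisfies E_i/h_i > R on the types above it.
Rate on top 1: 0.394. small bivalves: 0.27 < 0.394 → exclude; stop.
Optimal diet: detritus clumps — 1 of 3 types.

1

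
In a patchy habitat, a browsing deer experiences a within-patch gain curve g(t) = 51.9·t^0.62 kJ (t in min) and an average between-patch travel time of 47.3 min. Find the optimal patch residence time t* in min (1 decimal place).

77.2 min

By the marginal value theorem, leave when the instantaneous gain rate g'(t) equals the habitat-wide average g(t)/(T + t).
g'(t) = 0.62·51.9·t^-0.38. Setting 0.62·51.9·t^-0.38 = 51.9·t^0.62/(47.3+t) gives 0.62(47.3+t) = t, so 0.38·t = 0.62×47.3.
t* = 0.62×47.3/0.38 = 77.17 min.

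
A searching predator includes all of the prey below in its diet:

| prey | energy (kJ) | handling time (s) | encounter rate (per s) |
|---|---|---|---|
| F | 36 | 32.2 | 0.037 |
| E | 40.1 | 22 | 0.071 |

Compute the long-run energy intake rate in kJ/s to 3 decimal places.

Energy encountered per unit search time: 0.037×36 + 0.071×40.1 = 4.179 kJ/s.
Handling time per unit search time: 0.037×32.2 + 0.071×22 = 2.753.
Rate = 4.179/(1 + 2.753) = 1.113 kJ/s.

1.113 kJ/s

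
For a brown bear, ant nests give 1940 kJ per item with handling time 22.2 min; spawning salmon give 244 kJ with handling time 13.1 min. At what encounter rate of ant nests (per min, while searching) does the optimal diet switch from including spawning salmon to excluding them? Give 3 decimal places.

At the threshold, the rate on ant nests alone equals the profitability of spawning salmon: λ·1940/(1 + λ·22.2) = 244/13.1 = 18.63.
Rearranging, λ(1940 − 18.63×22.2) = 18.63, so λ = 18.63/1527 = 0.0122 per min.

0.012 per min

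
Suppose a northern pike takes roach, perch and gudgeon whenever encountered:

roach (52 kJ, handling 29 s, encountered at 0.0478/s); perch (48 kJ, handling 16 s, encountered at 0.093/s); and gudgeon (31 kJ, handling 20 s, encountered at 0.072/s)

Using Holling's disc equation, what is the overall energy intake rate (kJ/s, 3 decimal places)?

1.728 kJ/s

R = (0.0478×52 + 0.093×48 + 0.072×31) / (1 + 0.0478×29 + 0.093×16 + 0.072×20) = 9.182/5.314 = 1.728 kJ/s.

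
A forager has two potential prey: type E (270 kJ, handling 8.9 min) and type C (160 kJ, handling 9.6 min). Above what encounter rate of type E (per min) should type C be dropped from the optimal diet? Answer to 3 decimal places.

0.137 per min

Drop type C once their profitability E₂/h₂ falls below the rate achievable on type E alone: E₂/h₂ = λE₁/(1 + λh₁).
Solve for λ: λE₁h₂ = E₂(1 + λh₁) → λ(E₁h₂ − E₂h₁) = E₂ → λ = E₂/(E₁h₂ − E₂h₁).
λ = 160/(270×9.6 − 160×8.9) = 160/1168 = 0.137 per min.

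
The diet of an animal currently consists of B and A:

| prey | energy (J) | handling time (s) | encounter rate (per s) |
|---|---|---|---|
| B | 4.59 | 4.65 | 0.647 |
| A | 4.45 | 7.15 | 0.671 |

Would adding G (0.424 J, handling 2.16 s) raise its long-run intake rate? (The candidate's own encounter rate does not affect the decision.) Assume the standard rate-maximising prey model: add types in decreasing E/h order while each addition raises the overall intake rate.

No

On B and A alone, R = ΣλE/(1+Σλh) = 5.956/8.806 = 0.6763 J/s.
G: E/h = 0.424/2.16 = 0.1963 J/s.
0.1963 < 0.6763, so adding G would lower the average — exclude it.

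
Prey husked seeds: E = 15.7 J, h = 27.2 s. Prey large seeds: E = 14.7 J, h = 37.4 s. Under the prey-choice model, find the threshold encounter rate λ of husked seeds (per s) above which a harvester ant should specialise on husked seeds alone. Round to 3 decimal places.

0.078 per s

Drop large seeds once their profitability E₂/h₂ falls below the rate achievable on husked seeds alone: E₂/h₂ = λE₁/(1 + λh₁).
Solve for λ: λE₁h₂ = E₂(1 + λh₁) → λ(E₁h₂ − E₂h₁) = E₂ → λ = E₂/(E₁h₂ − E₂h₁).
λ = 14.7/(15.7×37.4 − 14.7×27.2) = 14.7/187.3 = 0.07847 per s.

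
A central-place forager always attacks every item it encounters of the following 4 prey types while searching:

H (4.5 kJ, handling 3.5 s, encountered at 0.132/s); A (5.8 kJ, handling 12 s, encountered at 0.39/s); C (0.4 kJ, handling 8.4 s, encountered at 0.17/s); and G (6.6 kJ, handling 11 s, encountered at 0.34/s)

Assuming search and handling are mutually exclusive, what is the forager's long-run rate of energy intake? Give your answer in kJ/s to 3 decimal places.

R = Σλ_iE_i / (1 + Σλ_ih_i)
Numerator: 0.132×4.5 + 0.39×5.8 + 0.17×0.4 + 0.34×6.6 = 5.168
Denominator: 1 + 0.132×3.5 + 0.39×12 + 0.17×8.4 + 0.34×11 = 11.31
R = 5.168/11.31 = 0.4569 kJ/s

0.457 kJ/s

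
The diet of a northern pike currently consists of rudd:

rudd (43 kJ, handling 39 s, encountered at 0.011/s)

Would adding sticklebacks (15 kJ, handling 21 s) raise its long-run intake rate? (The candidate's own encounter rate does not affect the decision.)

On rudd alone, R = ΣλE/(1+Σλh) = 0.473/1.429 = 0.331 kJ/s.
sticklebacks: E/h = 15/21 = 0.7143 kJ/s.
0.7143 > 0.331, so adding sticklebacks raises the average — include it.

Yes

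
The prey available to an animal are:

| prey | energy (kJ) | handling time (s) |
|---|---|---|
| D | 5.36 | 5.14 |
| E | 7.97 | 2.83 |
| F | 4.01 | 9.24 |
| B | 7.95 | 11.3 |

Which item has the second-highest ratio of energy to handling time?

D

In descending order of E/h:
E: 7.97/2.83 = 2.82 kJ/s
D: 5.36/5.14 = 1.04 kJ/s
B: 7.95/11.3 = 0.704 kJ/s
F: 4.01/9.24 = 0.434 kJ/s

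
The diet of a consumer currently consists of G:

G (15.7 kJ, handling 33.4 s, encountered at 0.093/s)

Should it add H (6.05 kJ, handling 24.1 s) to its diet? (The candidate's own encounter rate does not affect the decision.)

No

Current rate: (0.093×15.7)/(1 + 0.093×33.4) = 0.3556 kJ/s.
Profitability of H: 6.05/24.1 = 0.251 kJ/s.
0.251 < 0.3556, so adding H would lower the average — exclude it.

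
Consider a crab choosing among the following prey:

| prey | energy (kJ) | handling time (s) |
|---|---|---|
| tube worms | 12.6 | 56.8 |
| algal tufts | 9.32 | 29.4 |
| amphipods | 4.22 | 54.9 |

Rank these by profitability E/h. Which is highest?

Profitability E/h (kJ/s): tube worms = 12.6/56.8 = 0.222, algal tufts = 9.32/29.4 = 0.317, amphipods = 4.22/54.9 = 0.0769.
Ranked: algal tufts > tube worms > amphipods.

algal tufts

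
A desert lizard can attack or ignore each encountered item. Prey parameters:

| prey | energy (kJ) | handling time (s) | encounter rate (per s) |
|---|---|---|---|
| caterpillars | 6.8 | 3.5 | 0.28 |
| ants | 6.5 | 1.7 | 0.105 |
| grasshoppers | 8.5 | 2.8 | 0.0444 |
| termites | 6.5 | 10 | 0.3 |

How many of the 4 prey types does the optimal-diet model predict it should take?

3

Profitabilities (E/h, kJ/s): ants 3.82, grasshoppers 3.04, caterpillars 1.94, termites 0.65. Add prey in this order while the next type's profitability exceeds the intake rate on those already taken.
Rate on top 1: 0.5791. grasshoppers: 3.04 > 0.5791 → include.
Rate on top 2: 0.8135. caterpillars: 1.94 > 0.8135 → include.
Rate on top 3: 1.298. termites: 0.65 < 1.298 → exclude; stop.
Optimal diet: ants, grasshoppers, caterpillars — 3 of 4 types.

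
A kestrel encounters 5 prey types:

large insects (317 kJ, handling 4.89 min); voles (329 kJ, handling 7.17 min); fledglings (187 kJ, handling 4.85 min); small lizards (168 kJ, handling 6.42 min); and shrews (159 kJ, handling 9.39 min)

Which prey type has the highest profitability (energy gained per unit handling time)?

large insects

Profitability E/h (kJ/min): large insects = 317/4.89 = 64.8, voles = 329/7.17 = 45.9, fledglings = 187/4.85 = 38.6, small lizards = 168/6.42 = 26.2, shrews = 159/9.39 = 16.9.
Ranked: large insects > voles > fledglings > small lizards > shrews.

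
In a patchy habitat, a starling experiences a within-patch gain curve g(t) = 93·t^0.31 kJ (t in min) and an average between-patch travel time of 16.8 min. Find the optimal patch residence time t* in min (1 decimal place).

Optimal t* satisfies g'(t*) = g(t*)/(T + t*).
g'(t) = 0.31·93·t^-0.69. Setting 0.31·93·t^-0.69 = 93·t^0.31/(16.8+t) gives 0.31(16.8+t) = t, so 0.69·t = 0.31×16.8.
t* = 0.31×16.8/0.69 = 7.548 min.

7.5 min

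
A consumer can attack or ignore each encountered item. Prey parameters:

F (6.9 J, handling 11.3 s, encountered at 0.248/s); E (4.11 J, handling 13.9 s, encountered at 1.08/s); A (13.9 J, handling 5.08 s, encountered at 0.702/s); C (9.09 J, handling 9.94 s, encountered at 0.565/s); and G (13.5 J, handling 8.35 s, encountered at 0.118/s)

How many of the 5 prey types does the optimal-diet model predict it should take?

E/h in descending order: A 2.74, G 1.62, C 0.914, F 0.611, E 0.296 J/s. The optimal diet is the largest prefix of this list for which every included type satisfies E_i/h_i > R on the types above it.
Rate on top 1: 2.137. G: 1.62 < 2.137 → exclude; stop.
Optimal diet: A — 1 of 5 types.

1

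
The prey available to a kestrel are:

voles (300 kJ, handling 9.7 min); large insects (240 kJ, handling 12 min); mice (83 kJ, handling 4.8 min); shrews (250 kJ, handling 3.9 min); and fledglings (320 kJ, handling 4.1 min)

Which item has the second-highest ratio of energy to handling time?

Profitability E/h (kJ/min): voles = 300/9.7 = 30.9, large insects = 240/12 = 20, mice = 83/4.8 = 17.3, shrews = 250/3.9 = 64.1, fledglings = 320/4.1 = 78.
Ranked: fledglings > shrews > voles > large insects > mice.

shrews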